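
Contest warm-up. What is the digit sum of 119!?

774

119! = 55745857612076058813234317117419771556272886109483581752463927935846946310374691578057284710599874844234646982443450754604453404911734348832487342619913750049708004343808000000000000000000000000000
Sum of its 197 digits: 774.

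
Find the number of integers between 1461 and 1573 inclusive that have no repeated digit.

65

The integers in [1461, 1573] that have no repeated digit: 1462, 1463, 1465, 1467, 1468, 1469, …, 1572, 1573.
65 qualify.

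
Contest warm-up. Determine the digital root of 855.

8+5+5 = 18
1+8 = 9

9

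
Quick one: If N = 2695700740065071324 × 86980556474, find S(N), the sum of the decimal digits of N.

2695700740065071324 × 86980556474 = 234473550458233530732019951576
Sum of its 30 digits: 121.

121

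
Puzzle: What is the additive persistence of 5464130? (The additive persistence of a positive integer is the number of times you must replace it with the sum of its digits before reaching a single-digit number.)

2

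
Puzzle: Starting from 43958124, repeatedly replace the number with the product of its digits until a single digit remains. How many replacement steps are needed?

43958124 → 34560 → 0 (2 steps)

2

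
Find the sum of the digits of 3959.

26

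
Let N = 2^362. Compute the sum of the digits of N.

499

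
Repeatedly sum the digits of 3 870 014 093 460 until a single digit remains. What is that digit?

3+8+7+0+0+1+4+0+9+3+4+6+0 = 45
4+5 = 9

9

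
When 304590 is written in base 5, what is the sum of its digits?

18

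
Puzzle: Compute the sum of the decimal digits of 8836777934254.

73

8+8+3+6+7+7+7+9+3+4+2+5+4 = 73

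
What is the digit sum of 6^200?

747

6^200 = 426825223812027400796974891518773732342988745354489429495479078935112929549619739019072139340757097296812815466676129830954465240517595242384015591919845376
Sum of its 156 digits: 747.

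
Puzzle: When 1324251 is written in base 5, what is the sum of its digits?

19

1324251 in base 5 is 314334001.
Digit sum: 3+1+4+3+3+4+0+0+1 = 19.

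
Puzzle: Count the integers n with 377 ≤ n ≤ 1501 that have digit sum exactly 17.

77

The integers in [377, 1501] that have digit sum exactly 17: 377, 386, 395, 449, 458, 467, …, 1484, 1493.
77 qualify.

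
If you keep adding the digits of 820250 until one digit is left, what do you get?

8+2+0+2+5+0 = 17
1+7 = 8
(Equivalently, 820250 mod 9 = 8.)

8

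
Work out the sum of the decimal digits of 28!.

90

28! = 304888344611713860501504000000
Sum of its 30 digits: 90.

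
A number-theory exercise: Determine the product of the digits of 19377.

1323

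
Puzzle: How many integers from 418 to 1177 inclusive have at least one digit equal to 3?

The integers in [418, 1177] that have at least one digit equal to 3: 423, 430, 431, 432, 433, 434, …, 1163, 1173.
148 qualify.

148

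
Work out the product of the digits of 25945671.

75600

2×5×9×4×5×6×7×1 = 75600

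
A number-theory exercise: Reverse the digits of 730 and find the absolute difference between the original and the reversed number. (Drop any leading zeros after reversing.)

Reverse of 730 is 37.
|730 − 37| = 693

693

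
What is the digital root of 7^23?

The digital root of n equals n mod 9 (or 9 when 9 | n), so we need 7^23 mod 9.
7^23 ≡ 4 (mod 9), so the digital root is 4.

4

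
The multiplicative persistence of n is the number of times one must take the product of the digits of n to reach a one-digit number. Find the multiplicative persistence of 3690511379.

1

3690511379 → 0 (1 step)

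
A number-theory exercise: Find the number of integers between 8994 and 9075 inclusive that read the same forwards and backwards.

2

The integers in [8994, 9075] that read the same forwards and backwards: 8998, 9009.
2 qualify.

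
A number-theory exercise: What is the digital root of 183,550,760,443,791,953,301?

3

1+8+3+5+5+0+7+6+0+4+4+3+7+9+1+9+5+3+3+0+1 = 84
8+4 = 12
1+2 = 3
(Equivalently, 183,550,760,443,791,953,301 mod 9 = 3.)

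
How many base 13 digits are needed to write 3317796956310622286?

17

3317796956310622286 in base 13 is 4CA8456567A35BB87, which has 17 digits.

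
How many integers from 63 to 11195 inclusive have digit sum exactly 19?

The integers in [63, 11195] that have digit sum exactly 19: 199, 289, 298, 379, 388, 397, …, 11179, 11188.
719 qualify.

719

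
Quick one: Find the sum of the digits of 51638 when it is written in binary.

9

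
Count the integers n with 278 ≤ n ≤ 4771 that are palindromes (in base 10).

109

The integers in [278, 4771] that are palindromes (in base 10): 282, 292, 303, 313, 323, 333, …, 4554, 4664.
109 qualify.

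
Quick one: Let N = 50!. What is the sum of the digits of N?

50! = 30414093201713378043612608166064768844377641568960512000000000000
Sum of its 65 digits: 216.

216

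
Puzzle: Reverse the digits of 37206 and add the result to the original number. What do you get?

Reverse of 37206 is 60273.
37206 + 60273 = 97479

97479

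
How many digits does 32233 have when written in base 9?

32233 in base 9 is 48184, which has 5 digits.

5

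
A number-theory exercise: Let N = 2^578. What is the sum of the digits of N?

778

2^578 = 989321605892418136242010084078588760140525396404847359656252224371588900426127468681265604244972179958390685704064557357405460137227004839870184620407572671666427088594796544
Sum of its 174 digits: 778.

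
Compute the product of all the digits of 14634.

288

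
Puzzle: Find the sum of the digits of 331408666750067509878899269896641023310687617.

220

3+3+1+4+0+8+6+6+6+7+5+0+0+6+7+5+0+9+8+7+8+8+9+9+2+6+9+8+9+6+6+4+1+0+2+3+3+1+0+6+8+7+6+1+7 = 220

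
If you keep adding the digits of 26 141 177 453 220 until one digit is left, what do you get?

9

2+6+1+4+1+1+7+7+4+5+3+2+2+0 = 45
4+5 = 9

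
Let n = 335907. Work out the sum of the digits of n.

27

3+3+5+9+0+7 = 27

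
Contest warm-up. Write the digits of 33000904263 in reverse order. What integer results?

36240900033

Reversing 33000904263 gives 36240900033.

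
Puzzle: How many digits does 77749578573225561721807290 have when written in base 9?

28

77749578573225561721807290 in base 9 is 1302638452224080702727261420, which has 28 digits.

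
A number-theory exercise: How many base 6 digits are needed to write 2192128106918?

2192128106918 in base 6 is 4355014425043422, which has 16 digits.

16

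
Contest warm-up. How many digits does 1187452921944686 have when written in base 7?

1187452921944686 in base 7 is 505055433243001565, which has 18 digits.

18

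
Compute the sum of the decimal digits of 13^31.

13^31 = 34059943367449284484947168626829637
Sum of its 35 digits: 184.

184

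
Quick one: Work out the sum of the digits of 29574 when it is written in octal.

20

29574 in base 8 is 71606.
Digit sum: 7+1+6+0+6 = 20.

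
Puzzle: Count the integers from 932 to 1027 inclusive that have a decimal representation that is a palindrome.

8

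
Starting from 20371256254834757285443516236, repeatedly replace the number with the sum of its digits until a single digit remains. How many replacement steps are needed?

20371256254834757285443516236 → 120 → 3 (2 steps)

2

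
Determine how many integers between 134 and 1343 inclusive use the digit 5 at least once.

The integers in [134, 1343] that use the digit 5 at least once: 135, 145, 150, 151, 152, 153, …, 1325, 1335.
310 qualify.

310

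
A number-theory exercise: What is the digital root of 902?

2

9+0+2 = 11
1+1 = 2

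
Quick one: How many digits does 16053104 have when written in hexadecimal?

16053104 in base 16 is F4F370, which has 6 digits.

6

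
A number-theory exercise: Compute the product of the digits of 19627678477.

49787136

1×9×6×2×7×6×7×8×4×7×7 = 49787136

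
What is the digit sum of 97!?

97! = 96192759682482119853328425949563698712343813919172976158104477319333745612481875498805879175589072651261284189679678167647067832320000000000000000000000
Sum of its 152 digits: 648.

648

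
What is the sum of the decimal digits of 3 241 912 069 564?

3+2+4+1+9+1+2+0+6+9+5+6+4 = 52

52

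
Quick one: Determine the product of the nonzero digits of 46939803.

4×6×9×3×9×8×3 = 139968

139968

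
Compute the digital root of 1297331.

8

1+2+9+7+3+3+1 = 26
2+6 = 8
(Equivalently, 1297331 mod 9 = 8.)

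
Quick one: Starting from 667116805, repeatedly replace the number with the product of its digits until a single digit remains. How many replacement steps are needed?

1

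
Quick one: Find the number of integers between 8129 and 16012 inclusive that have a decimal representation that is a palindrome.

78

The integers in [8129, 16012] that have a decimal representation that is a palindrome: 8228, 8338, 8448, 8558, 8668, 8778, …, 15851, 15951.
78 qualify.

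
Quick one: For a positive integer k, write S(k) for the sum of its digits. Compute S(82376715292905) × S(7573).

1452

S(82376715292905) = 8+2+3+7+6+7+1+5+2+9+2+9+0+5 = 66.
S(7573) = 7+5+7+3 = 22.
66 · 22 = 1452.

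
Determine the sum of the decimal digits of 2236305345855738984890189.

125

2+2+3+6+3+0+5+3+4+5+8+5+5+7+3+8+9+8+4+8+9+0+1+8+9 = 125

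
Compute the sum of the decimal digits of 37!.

153

37! = 13763753091226345046315979581580902400000000
Sum of its 44 digits: 153.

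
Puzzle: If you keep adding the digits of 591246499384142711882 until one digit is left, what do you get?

8

5+9+1+2+4+6+4+9+9+3+8+4+1+4+2+7+1+1+8+8+2 = 98
9+8 = 17
1+7 = 8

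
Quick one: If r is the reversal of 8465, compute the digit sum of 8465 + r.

10

Reversal of 8465 is 5648; 8465 + 5648 = 14113.
Digit sum of 14113: 1+4+1+1+3 = 10.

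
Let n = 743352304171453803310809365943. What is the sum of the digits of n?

7+4+3+3+5+2+3+0+4+1+7+1+4+5+3+8+0+3+3+1+0+8+0+9+3+6+5+9+4+3 = 114

114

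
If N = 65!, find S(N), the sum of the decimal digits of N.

351

65! = 8247650592082470666723170306785496252186258551345437492922123134388955774976000000000000000
Sum of its 91 digits: 351.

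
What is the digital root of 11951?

1+1+9+5+1 = 17
1+7 = 8

8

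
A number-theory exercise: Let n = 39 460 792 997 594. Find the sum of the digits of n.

83

3+9+4+6+0+7+9+2+9+9+7+5+9+4 = 83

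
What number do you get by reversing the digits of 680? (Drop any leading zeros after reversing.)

86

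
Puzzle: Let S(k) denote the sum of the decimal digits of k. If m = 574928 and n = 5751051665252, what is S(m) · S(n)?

1750

S(574928) = 5+7+4+9+2+8 = 35.
S(5751051665252) = 5+7+5+1+0+5+1+6+6+5+2+5+2 = 50.
35 · 50 = 1750.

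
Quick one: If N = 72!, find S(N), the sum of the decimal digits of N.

432

72! = 61234458376886086861524070385274672740778091784697328983823014963978384987221689274204160000000000000000
Sum of its 104 digits: 432.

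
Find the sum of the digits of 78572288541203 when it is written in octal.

37

78572288541203 in base 8 is 2167301126201023.
Digit sum: 2+1+6+7+3+0+1+1+2+6+2+0+1+0+2+3 = 37.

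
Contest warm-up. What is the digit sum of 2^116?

2^116 = 83076749736557242056487941267521536
Sum of its 35 digits: 166.

166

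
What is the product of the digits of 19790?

0

1×9×7×9×0 = 0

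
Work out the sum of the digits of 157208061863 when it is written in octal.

41

157208061863 in base 8 is 2223225123647.
Digit sum: 2+2+2+3+2+2+5+1+2+3+6+4+7 = 41.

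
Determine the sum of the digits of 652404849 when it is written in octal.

652404849 in base 8 is 4670564161.
Digit sum: 4+6+7+0+5+6+4+1+6+1 = 40.

40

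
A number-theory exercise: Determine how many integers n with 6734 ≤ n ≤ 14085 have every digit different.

2697

The integers in [6734, 14085] that have every digit different: 6734, 6735, 6738, 6739, 6740, 6741, …, 14083, 14085.
2697 qualify.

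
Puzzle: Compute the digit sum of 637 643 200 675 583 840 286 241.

100

6+3+7+6+4+3+2+0+0+6+7+5+5+8+3+8+4+0+2+8+6+2+4+1 = 100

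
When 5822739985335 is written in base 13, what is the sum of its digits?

51

5822739985335 in base 13 is 33310B291C60.
Digit sum: 3+3+3+1+0+11+2+9+1+12+6+0 = 51.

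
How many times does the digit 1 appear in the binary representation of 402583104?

402583104 in base 2 is 10111111111101110111001000000.
The digit 1 appears 18 times.

18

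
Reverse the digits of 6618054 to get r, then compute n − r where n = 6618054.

2109888

Reverse of 6618054 is 4508166.
6618054 − 4508166 = 2109888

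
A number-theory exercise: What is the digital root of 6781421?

6+7+8+1+4+2+1 = 29
2+9 = 11
1+1 = 2

2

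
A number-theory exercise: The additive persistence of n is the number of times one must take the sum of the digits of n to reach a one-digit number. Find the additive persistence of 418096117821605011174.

3

418096117821605011174 → 73 → 10 → 1 (3 steps)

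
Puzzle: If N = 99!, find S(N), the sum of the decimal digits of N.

648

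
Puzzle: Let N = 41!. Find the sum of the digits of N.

41! = 33452526613163807108170062053440751665152000000000
Sum of its 50 digits: 144.

144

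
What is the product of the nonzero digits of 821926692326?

8×2×1×9×2×6×6×9×2×3×2×6 = 6718464

6718464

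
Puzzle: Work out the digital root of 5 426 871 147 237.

3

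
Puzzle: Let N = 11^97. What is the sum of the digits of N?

11^97 = 103535780163953945786013051631026572323548694215165037063459636004169686022181124545004627721606706571
Sum of its 102 digits: 398.

398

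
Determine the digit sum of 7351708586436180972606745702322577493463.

182

7+3+5+1+7+0+8+5+8+6+4+3+6+1+8+0+9+7+2+6+0+6+7+4+5+7+0+2+3+2+2+5+7+7+4+9+3+4+6+3 = 182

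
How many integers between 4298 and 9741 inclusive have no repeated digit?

2775

The integers in [4298, 9741] that have no repeated digit: 4298, 4301, 4302, 4305, 4306, 4307, …, 9740, 9741.
2775 qualify.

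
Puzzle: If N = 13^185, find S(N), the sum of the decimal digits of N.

13^185 = 120093686570564283825084919648149287284056206032160585085038045122059794216549255339052494713119042891221016070806344082833141936885393596205700307421671117537478666364673717647897342728922070961548278806893
Sum of its 207 digits: 898.

898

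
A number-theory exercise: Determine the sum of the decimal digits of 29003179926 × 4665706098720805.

29003179926 × 4665706098720805 = 135320313463035025854560430
Sum of its 27 digits: 84.

84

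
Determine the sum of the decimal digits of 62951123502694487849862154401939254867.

179

6+2+9+5+1+1+2+3+5+0+2+6+9+4+4+8+7+8+4+9+8+6+2+1+5+4+4+0+1+9+3+9+2+5+4+8+6+7 = 179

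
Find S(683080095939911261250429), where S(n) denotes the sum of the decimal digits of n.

102

6+8+3+0+8+0+0+9+5+9+3+9+9+1+1+2+6+1+2+5+0+4+2+9 = 102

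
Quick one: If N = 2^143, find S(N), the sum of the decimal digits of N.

2^143 = 11150372599265311570767859136324180752990208
Sum of its 44 digits: 185.

185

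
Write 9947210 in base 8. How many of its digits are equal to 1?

2

9947210 in base 8 is 45744112.
The digit 1 appears 2 times.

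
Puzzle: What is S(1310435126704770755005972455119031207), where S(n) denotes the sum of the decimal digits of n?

129

1+3+1+0+4+3+5+1+2+6+7+0+4+7+7+0+7+5+5+0+0+5+9+7+2+4+5+5+1+1+9+0+3+1+2+0+7 = 129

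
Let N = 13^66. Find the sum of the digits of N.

325

13^66 = 33133037516798621392881499511582656606724154320695568102640872889340074409
Sum of its 74 digits: 325.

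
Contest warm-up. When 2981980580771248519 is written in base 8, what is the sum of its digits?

2981980580771248519 in base 8 is 245420770477376734607.
Digit sum: 2+4+5+4+2+0+7+7+0+4+7+7+3+7+6+7+3+4+6+0+7 = 92.

92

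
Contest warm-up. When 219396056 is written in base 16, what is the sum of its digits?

219396056 in base 16 is D13B7D8.
Digit sum: 13+1+3+11+7+13+8 = 56.

56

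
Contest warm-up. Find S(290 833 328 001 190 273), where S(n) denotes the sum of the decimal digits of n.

61

2+9+0+8+3+3+3+2+8+0+0+1+1+9+0+2+7+3 = 61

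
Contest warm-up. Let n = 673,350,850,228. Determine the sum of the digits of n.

49

6+7+3+3+5+0+8+5+0+2+2+8 = 49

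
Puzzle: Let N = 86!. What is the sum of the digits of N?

495

86! = 24227095383672732381765523203441259715284870552429381750838764496720162249742450276789464634901319465571660595200000000000000000000
Sum of its 131 digits: 495.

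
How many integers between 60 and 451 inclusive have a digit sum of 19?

The integers in [60, 451] that have a digit sum of 19: 199, 289, 298, 379, 388, 397.
6 qualify.

6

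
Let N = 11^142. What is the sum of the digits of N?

673

11^142 = 7546773094865101294419774423666050595119379686079005924330101976770145154466398271364507980581737803597975637525378359836766557231133216077078032521
Sum of its 148 digits: 673.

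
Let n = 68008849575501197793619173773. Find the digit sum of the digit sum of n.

11

First digit sum: 146.
1+4+6 = 11.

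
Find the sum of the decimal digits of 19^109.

658

19^109 = 24218235827108619536177258655689905274733087906973668975273015474087845429471321842394188336521448527266621220099983995505013875436008159779
Sum of its 140 digits: 658.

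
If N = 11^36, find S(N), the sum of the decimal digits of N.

11^36 = 30912680532870672635673352936887453361
Sum of its 38 digits: 172.

172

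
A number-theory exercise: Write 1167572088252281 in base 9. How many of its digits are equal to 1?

1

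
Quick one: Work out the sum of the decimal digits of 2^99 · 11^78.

2^99 · 11^78 = 1072998248564834608280179247973999213223642619397362869127994858668233851471726756436794117172548268223237193728
Sum of its 112 digits: 548.

548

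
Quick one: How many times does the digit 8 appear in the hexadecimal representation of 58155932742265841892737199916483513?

58155932742265841892737199916483513 in base 16 is B334F1165571342743D5B3FF083B9.
The digit 8 appears 1 time.

1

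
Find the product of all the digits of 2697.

756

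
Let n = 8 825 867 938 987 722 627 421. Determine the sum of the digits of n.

121

8+8+2+5+8+6+7+9+3+8+9+8+7+7+2+2+6+2+7+4+2+1 = 121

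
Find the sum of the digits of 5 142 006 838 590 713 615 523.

84

5+1+4+2+0+0+6+8+3+8+5+9+0+7+1+3+6+1+5+5+2+3 = 84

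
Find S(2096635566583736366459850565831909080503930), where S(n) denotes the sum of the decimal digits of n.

200

2+0+9+6+6+3+5+5+6+6+5+8+3+7+3+6+3+6+6+4+5+9+8+5+0+5+6+5+8+3+1+9+0+9+0+8+0+5+0+3+9+3+0 = 200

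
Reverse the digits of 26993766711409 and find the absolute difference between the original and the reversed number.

Reverse of 26993766711409 is 90411766739962.
|26993766711409 − 90411766739962| = 63418000028553

63418000028553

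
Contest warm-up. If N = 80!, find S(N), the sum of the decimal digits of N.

80! = 71569457046263802294811533723186532165584657342365752577109445058227039255480148842668944867280814080000000000000000000
Sum of its 119 digits: 450.

450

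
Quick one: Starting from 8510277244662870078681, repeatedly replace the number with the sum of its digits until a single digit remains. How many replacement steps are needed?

8510277244662870078681 → 99 → 18 → 9 (3 steps)

3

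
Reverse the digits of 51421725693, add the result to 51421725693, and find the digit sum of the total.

45

Reversal of 51421725693 is 39652712415; 51421725693 + 39652712415 = 91074438108.
Digit sum of 91074438108: 9+1+0+7+4+4+3+8+1+0+8 = 45.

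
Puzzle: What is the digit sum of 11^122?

11^122 = 11217797326957437499400993385797455349024595581148741567731218141366715790499904003062340443657149801898726729943703921148279321
Sum of its 128 digits: 589.

589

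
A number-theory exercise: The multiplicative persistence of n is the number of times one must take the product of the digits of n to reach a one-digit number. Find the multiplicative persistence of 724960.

1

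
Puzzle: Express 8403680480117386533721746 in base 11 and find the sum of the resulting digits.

126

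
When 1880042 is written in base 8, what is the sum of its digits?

31

1880042 in base 8 is 7127752.
Digit sum: 7+1+2+7+7+5+2 = 31.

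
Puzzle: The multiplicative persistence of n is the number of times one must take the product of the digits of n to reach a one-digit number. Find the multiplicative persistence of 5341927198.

5341927198 → 544320 → 0 (2 steps)

2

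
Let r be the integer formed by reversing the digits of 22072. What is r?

27022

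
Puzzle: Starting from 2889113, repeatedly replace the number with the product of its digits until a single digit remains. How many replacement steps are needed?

2889113 → 3456 → 360 → 0 (3 steps)

3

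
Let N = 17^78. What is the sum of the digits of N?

451

17^78 = 944095369389803355596663027856831577391953564506535612111468930930640435654631174564988159754209
Sum of its 96 digits: 451.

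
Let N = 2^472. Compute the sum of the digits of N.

700

2^472 = 12194330274671844653834364178879555881830461494785043558043581873536608354764709453594945715091765512343073949692994620685343654997219864477696
Sum of its 143 digits: 700.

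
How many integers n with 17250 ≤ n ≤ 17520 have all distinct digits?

115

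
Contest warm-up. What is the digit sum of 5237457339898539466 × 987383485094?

5237457339898539466 × 987383485094 = 5171378881300170434299581719804
Sum of its 31 digits: 134.

134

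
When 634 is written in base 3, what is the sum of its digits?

634 in base 3 is 212111.
Digit sum: 2+1+2+1+1+1 = 8.

8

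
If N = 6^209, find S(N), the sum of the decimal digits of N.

6^209 = 4301414850709573288902070676359179967338008307103956705668871531868071829670484645433547222345790436399701323177260166892890490536503207503792424394628258066333696
Sum of its 163 digits: 729.

729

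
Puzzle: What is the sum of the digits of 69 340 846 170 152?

56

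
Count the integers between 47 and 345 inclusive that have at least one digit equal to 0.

The integers in [47, 345] that have at least one digit equal to 0: 50, 60, 70, 80, 90, 100, …, 330, 340.
57 qualify.

57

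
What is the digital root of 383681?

2

3+8+3+6+8+1 = 29
2+9 = 11
1+1 = 2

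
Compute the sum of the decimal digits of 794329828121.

56

7+9+4+3+2+9+8+2+8+1+2+1 = 56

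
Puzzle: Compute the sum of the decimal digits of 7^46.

7^46 = 749048330965186233494494102694564493649
Sum of its 39 digits: 187.

187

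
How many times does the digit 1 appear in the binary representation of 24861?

7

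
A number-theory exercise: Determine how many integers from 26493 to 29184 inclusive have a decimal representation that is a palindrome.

26

The integers in [26493, 29184] that have a decimal representation that is a palindrome: 26562, 26662, 26762, 26862, 26962, 27072, …, 28982, 29092.
26 qualify.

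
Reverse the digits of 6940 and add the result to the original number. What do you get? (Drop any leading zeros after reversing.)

7436

Reverse of 6940 is 496.
6940 + 496 = 7436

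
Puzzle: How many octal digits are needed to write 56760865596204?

16

56760865596204 in base 8 is 1471765316621454, which has 16 digits.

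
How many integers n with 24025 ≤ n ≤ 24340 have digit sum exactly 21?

16

The integers in [24025, 24340] that have digit sum exactly 21: 24069, 24078, 24087, 24096, 24159, 24168, …, 24294, 24339.
16 qualify.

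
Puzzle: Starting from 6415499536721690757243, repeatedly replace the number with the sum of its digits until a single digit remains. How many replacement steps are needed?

2

6415499536721690757243 → 105 → 6 (2 steps)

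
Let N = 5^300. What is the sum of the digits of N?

955

5^300 = 490909346529772655309577195498627564297521551249944956511154911718710525472171585646009788403733195227718357156513187851316791861042471890280751482410896345225310546445986192853894181098439730703830718994140625
Sum of its 210 digits: 955.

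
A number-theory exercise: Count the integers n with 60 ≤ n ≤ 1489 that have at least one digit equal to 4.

The integers in [60, 1489] that have at least one digit equal to 4: 64, 74, 84, 94, 104, 114, …, 1488, 1489.
422 qualify.

422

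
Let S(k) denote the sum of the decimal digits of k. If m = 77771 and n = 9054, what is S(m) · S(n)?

522

S(77771) = 7+7+7+7+1 = 29.
S(9054) = 9+0+5+4 = 18.
29 · 18 = 522.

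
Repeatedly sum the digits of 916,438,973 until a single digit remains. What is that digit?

5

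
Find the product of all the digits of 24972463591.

2×4×9×7×2×4×6×3×5×9×1 = 3265920

3265920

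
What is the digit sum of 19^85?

460

19^85 = 4943745220665013416622130055650473263726757930236695311442483036762574572597089739422226505532147191437533699
Sum of its 109 digits: 460.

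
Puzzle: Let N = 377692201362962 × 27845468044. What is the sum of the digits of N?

377692201362962 × 27845468044 = 10517016123520371616186328
Sum of its 26 digits: 86.

86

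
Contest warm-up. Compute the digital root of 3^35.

The digital root of n equals n mod 9 (or 9 when 9 | n), so we need 3^35 mod 9.
3^35 ≡ 0 (mod 9), so the digital root is 9.

9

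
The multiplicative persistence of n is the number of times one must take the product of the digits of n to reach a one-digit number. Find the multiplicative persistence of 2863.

2863 → 288 → 128 → 16 → 6 (4 steps)

4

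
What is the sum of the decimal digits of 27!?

108

27! = 10888869450418352160768000000
Sum of its 29 digits: 108.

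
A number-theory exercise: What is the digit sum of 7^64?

7^64 = 1219760487635835700138573862562971820755615294131238401
Sum of its 55 digits: 232.

232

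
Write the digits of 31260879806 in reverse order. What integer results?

Reversing 31260879806 gives 60897806213.

60897806213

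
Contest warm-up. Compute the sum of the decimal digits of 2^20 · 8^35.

167

2^20 · 8^35 = 42535295865117307932921825928971026432
Sum of its 38 digits: 167.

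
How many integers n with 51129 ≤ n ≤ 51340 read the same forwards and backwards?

2

The integers in [51129, 51340] that read the same forwards and backwards: 51215, 51315.
2 qualify.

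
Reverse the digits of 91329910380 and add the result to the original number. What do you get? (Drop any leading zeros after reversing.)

99631902699

Reverse of 91329910380 is 8301992319.
91329910380 + 8301992319 = 99631902699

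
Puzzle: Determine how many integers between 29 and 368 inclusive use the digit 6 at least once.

69

The integers in [29, 368] that use the digit 6 at least once: 36, 46, 56, 60, 61, 62, …, 367, 368.
69 qualify.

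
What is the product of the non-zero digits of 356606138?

3×5×6×6×6×1×3×8 = 77760

77760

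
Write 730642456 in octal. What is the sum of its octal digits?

730642456 in base 8 is 5343134030.
Digit sum: 5+3+4+3+1+3+4+0+3+0 = 26.

26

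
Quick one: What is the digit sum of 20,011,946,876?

2+0+0+1+1+9+4+6+8+7+6 = 44

44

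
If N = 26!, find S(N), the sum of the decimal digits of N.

81

26! = 403291461126605635584000000
Sum of its 27 digits: 81.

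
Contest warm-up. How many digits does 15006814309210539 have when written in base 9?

17

15006814309210539 in base 9 is 80787642716325333, which has 17 digits.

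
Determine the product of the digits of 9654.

9×6×5×4 = 1080

1080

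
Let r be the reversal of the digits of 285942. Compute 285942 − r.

36360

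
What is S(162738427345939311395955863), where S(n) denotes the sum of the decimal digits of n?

1+6+2+7+3+8+4+2+7+3+4+5+9+3+9+3+1+1+3+9+5+9+5+5+8+6+3 = 131

131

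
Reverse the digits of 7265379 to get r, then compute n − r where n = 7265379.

Reverse of 7265379 is 9735627.
7265379 − 9735627 = -2470248

-2470248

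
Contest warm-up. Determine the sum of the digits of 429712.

25

4+2+9+7+1+2 = 25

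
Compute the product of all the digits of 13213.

1×3×2×1×3 = 18

18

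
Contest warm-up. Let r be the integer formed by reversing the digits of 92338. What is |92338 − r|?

Reverse of 92338 is 83329.
|92338 − 83329| = 9009

9009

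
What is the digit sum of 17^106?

604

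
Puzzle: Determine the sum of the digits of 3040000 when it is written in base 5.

3040000 in base 5 is 1234240000.
Digit sum: 1+2+3+4+2+4+0+0+0+0 = 16.

16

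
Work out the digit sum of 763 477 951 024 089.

7+6+3+4+7+7+9+5+1+0+2+4+0+8+9 = 72

72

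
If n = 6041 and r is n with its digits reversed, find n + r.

Reverse of 6041 is 1406.
6041 + 1406 = 7447

7447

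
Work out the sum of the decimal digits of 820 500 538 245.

42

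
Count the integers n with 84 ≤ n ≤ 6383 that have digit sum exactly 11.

307

The integers in [84, 6383] that have digit sum exactly 11: 92, 119, 128, 137, 146, 155, …, 6311, 6320.
307 qualify.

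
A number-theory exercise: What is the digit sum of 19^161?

838

19^161 = 75740776531204712406363667150938402183299634652690083062938151323734623285359002206764024792480264186435343171197407631199767377252220581653555577130020031328803053876269310618676138008858152850304137571219
Sum of its 206 digits: 838.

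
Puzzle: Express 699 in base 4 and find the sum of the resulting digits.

699 in base 4 is 22323.
Digit sum: 2+2+3+2+3 = 12.

12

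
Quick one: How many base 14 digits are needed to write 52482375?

52482375 in base 14 is 6D82331, which has 7 digits.

7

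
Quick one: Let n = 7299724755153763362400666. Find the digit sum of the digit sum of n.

7

First digit sum: 115.
1+1+5 = 7.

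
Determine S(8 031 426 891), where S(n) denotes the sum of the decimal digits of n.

8+0+3+1+4+2+6+8+9+1 = 42

42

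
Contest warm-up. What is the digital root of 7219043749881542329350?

7+2+1+9+0+4+3+7+4+9+8+8+1+5+4+2+3+2+9+3+5+0 = 96
9+6 = 15
1+5 = 6

6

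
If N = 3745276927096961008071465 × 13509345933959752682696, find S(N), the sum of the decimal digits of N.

3745276927096961008071465 × 13509345933959752682696 = 50596241626630607269270565413907342043036869640
Sum of its 47 digits: 192.

192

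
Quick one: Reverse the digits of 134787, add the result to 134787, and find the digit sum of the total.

24

Reversal of 134787 is 787431; 134787 + 787431 = 922218.
Digit sum of 922218: 9+2+2+2+1+8 = 24.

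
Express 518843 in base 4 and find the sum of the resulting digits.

518843 in base 4 is 1332222323.
Digit sum: 1+3+3+2+2+2+2+3+2+3 = 23.

23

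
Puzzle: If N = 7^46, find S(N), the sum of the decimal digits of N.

187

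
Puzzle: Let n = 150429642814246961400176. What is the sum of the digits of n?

92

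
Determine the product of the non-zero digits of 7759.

7×7×5×9 = 2205

2205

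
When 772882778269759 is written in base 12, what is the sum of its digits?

80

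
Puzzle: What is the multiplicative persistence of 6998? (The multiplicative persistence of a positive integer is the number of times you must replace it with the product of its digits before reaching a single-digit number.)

4

6998 → 3888 → 1536 → 90 → 0 (4 steps)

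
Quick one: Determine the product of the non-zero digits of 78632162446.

2322432

7×8×6×3×2×1×6×2×4×4×6 = 2322432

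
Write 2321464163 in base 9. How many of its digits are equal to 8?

2

2321464163 in base 9 is 5883217135.
The digit 8 appears 2 times.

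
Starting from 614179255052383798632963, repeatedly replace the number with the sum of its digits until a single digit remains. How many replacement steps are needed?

2

614179255052383798632963 → 114 → 6 (2 steps)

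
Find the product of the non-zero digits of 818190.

576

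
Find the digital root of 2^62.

4

The digital root of n equals n mod 9 (or 9 when 9 | n), so we need 2^62 mod 9.
2^62 ≡ 4 (mod 9), so the digital root is 4.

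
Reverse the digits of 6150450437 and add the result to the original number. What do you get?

Reverse of 6150450437 is 7340540516.
6150450437 + 7340540516 = 13490990953

13490990953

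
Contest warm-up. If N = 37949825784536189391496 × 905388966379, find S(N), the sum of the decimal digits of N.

148

37949825784536189391496 × 905388966379 = 34359353541324343275085948412512984
Sum of its 35 digits: 148.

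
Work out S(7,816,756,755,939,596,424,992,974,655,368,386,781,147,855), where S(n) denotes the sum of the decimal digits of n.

7+8+1+6+7+5+6+7+5+5+9+3+9+5+9+6+4+2+4+9+9+2+9+7+4+6+5+5+3+6+8+3+8+6+7+8+1+1+4+7+8+5+5 = 244

244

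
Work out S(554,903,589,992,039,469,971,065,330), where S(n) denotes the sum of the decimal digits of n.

133

5+5+4+9+0+3+5+8+9+9+9+2+0+3+9+4+6+9+9+7+1+0+6+5+3+3+0 = 133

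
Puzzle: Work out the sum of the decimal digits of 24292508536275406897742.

107

2+4+2+9+2+5+0+8+5+3+6+2+7+5+4+0+6+8+9+7+7+4+2 = 107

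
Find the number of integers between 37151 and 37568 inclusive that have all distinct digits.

136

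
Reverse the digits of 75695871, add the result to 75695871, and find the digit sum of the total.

Reversal of 75695871 is 17859657; 75695871 + 17859657 = 93555528.
Digit sum of 93555528: 9+3+5+5+5+5+2+8 = 42.

42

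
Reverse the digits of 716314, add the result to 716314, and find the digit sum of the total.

Reversal of 716314 is 413617; 716314 + 413617 = 1129931.
Digit sum of 1129931: 1+1+2+9+9+3+1 = 26.

26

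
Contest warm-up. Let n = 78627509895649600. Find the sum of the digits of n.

7+8+6+2+7+5+0+9+8+9+5+6+4+9+6+0+0 = 91

91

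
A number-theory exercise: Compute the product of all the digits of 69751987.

952560

6×9×7×5×1×9×8×7 = 952560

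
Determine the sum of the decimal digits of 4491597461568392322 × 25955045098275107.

153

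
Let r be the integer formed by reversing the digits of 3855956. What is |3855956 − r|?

2739627

Reverse of 3855956 is 6595583.
|3855956 − 6595583| = 2739627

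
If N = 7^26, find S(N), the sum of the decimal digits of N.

112

7^26 = 9387480337647754305649
Sum of its 22 digits: 112.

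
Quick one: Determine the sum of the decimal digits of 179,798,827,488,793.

1+7+9+7+9+8+8+2+7+4+8+8+7+9+3 = 97

97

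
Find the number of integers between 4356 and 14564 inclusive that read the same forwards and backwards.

102

The integers in [4356, 14564] that read the same forwards and backwards: 4444, 4554, 4664, 4774, 4884, 4994, …, 14441, 14541.
102 qualify.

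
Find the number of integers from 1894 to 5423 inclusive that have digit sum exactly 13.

224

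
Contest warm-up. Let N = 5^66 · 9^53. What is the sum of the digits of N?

450

5^66 · 9^53 = 5091822859258690054859433339812012546201881989232085876963262993655234822654165327548980712890625
Sum of its 97 digits: 450.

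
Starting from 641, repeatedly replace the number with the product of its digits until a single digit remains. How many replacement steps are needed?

2

641 → 24 → 8 (2 steps)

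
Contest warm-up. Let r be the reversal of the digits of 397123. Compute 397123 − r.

75330

Reverse of 397123 is 321793.
397123 − 321793 = 75330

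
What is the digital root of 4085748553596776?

8

4+0+8+5+7+4+8+5+5+3+5+9+6+7+7+6 = 89
8+9 = 17
1+7 = 8
(Equivalently, 4085748553596776 mod 9 = 8.)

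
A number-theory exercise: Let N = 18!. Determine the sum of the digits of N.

54

18! = 6402373705728000
Sum of its 16 digits: 54.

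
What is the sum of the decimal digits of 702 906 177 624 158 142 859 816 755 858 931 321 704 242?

185

7+0+2+9+0+6+1+7+7+6+2+4+1+5+8+1+4+2+8+5+9+8+1+6+7+5+5+8+5+8+9+3+1+3+2+1+7+0+4+2+4+2 = 185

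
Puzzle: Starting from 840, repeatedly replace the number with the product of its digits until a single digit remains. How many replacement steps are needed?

1

840 → 0 (1 step)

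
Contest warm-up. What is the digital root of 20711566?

1

2+0+7+1+1+5+6+6 = 28
2+8 = 10
1+0 = 1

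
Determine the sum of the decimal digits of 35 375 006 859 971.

3+5+3+7+5+0+0+6+8+5+9+9+7+1 = 68

68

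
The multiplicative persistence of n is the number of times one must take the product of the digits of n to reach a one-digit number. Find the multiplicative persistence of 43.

2

43 → 12 → 2 (2 steps)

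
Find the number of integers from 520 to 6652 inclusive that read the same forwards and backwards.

104

The integers in [520, 6652] that read the same forwards and backwards: 525, 535, 545, 555, 565, 575, …, 6446, 6556.
104 qualify.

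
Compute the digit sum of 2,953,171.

2+9+5+3+1+7+1 = 28

28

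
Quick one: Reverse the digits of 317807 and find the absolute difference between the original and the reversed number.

390906

Reverse of 317807 is 708713.
|317807 − 708713| = 390906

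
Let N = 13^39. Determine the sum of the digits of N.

199

13^39 = 27783742160348572763840067510872319734178277
Sum of its 44 digits: 199.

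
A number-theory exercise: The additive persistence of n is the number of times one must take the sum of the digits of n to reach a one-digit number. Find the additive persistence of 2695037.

2695037 → 32 → 5 (2 steps)

2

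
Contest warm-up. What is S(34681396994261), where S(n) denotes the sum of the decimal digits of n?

3+4+6+8+1+3+9+6+9+9+4+2+6+1 = 71

71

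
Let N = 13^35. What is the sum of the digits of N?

13^35 = 972786042517719014174576083150881262357
Sum of its 39 digits: 169.

169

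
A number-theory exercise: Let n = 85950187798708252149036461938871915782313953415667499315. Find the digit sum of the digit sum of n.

16

First digit sum: 277.
2+7+7 = 16.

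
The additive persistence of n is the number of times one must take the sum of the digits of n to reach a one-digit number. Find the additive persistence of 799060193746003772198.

799060193746003772198 → 98 → 17 → 8 (3 steps)

3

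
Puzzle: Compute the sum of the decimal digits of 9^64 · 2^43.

306

9^64 · 2^43 = 103707560294790726367351004203296170053790671766718103090101894324198309888
Sum of its 75 digits: 306.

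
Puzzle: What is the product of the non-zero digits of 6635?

540

6×6×3×5 = 540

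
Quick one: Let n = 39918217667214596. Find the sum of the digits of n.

86

3+9+9+1+8+2+1+7+6+6+7+2+1+4+5+9+6 = 86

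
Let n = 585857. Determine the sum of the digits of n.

38

5+8+5+8+5+7 = 38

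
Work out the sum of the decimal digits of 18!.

54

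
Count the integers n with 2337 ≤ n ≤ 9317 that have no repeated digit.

3583

The integers in [2337, 9317] that have no repeated digit: 2340, 2341, 2345, 2346, 2347, 2348, …, 9316, 9317.
3583 qualify.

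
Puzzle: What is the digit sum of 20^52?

79

20^52 = 45035996273704960000000000000000000000000000000000000000000000000000
Sum of its 68 digits: 79.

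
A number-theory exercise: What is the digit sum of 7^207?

7^207 = 8615773691943899650986589643014454171848473996172844739016318215226539579881879207613030381830302398070501833741646749213850513729778215737863236621587834528384934525433983543
Sum of its 175 digits: 820.

820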